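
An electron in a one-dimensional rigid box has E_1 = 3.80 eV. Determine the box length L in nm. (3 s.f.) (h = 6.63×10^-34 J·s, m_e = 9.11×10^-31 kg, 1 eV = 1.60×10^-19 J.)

L = 0.315 nm

From E_n = n²h²/(8m_eL²), L = n·h/√(8m_eE_n).
E_1 = 3.80 eV = 6.080×10^-19 J, so L = 1·6.63×10^-34/√(8·9.11×10^-31·6.080×10^-19) = 3.15×10^-10 m = 0.315 nm.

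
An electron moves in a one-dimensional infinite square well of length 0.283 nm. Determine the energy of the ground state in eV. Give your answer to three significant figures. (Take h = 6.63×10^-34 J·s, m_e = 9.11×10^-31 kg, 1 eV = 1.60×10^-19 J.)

E_1 = 4.71 eV

For an infinite well E_n = n²h²/(8m_eL²), so E_1 = h²/(8m_eL²) = (6.63×10^-34)²/(8·9.11×10^-31·(2.83×10^-10 m)²) = 7.531×10^-19 J.
Converting, E_1 = 7.531×10^-19 J / (1.60×10^-19 J/eV) = 4.71 eV.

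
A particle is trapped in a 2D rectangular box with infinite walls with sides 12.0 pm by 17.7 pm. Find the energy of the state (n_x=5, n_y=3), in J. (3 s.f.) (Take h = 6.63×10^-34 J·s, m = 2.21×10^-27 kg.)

For a 2D rectangular well E = (h²/8m)·Σ n_i²/L_i² = (6.63×10^-34)²/(8·2.21×10^-27) · [5²/(12.0 pm)² + 3²/(17.7 pm)²].
Evaluating gives E = 5.03×10^-18 J.

E = 5.03×10^-18 J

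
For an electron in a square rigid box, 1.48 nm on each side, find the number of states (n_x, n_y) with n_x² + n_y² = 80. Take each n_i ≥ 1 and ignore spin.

The level has n_x² + n_y² = 80. The ordered positive-integer solutions are (4, 8), (8, 4).
That gives 2 states.

degeneracy = 2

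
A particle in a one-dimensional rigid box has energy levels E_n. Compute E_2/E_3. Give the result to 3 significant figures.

E_n ∝ n², so E_2/E_3 = 2²/3² = 4/9 = 0.444.

0.444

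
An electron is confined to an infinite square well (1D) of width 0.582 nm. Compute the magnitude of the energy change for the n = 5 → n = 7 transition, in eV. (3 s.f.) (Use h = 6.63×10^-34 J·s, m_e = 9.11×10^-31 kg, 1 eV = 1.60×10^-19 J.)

|ΔE| = 26.7 eV

E_1 = h²/(8m_eL²) = 1.781×10^-19 J.
|ΔE| = |5² − 7²|·E_1 = 24·1.781×10^-19 J = 4.274×10^-18 J = 26.7 eV.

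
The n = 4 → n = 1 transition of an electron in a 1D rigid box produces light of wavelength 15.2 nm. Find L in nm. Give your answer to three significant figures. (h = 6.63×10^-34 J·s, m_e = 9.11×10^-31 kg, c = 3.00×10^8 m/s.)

The photon carries ΔE = hc/λ = 6.63×10^-34·3.00×10^8/1.52×10^-8 m = 1.309×10^-17 J.
Since ΔE = (4² − 1²)E_1, E_1 = 8.727×10^-19 J, and L = h/√(8m_eE_1) = 2.63×10^-10 m = 0.263 nm.

L = 0.263 nm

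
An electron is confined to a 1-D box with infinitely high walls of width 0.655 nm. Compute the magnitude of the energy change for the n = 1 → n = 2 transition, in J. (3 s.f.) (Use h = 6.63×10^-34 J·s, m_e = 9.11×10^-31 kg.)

E_1 = h²/(8m_eL²) = 1.406×10^-19 J.
|ΔE| = |1² − 2²|·E_1 = 3·1.406×10^-19 J = 4.22×10^-19 J.

|ΔE| = 4.22×10^-19 J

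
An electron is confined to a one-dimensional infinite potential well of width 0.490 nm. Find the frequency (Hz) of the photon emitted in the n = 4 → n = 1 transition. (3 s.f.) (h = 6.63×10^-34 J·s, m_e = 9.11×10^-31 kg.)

f = 5.68×10^15 Hz

E_1 = h²/(8m_eL²) = 2.512×10^-19 J and ΔE = (4² − 1²)E_1 = 3.768×10^-18 J.
f = ΔE/h = 3.768×10^-18/6.63×10^-34 = 5.68×10^15 Hz.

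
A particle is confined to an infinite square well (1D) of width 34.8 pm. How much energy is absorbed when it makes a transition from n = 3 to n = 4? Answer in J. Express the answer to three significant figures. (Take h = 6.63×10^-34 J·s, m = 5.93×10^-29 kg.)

|ΔE| = 5.36×10^-18 J

E_1 = h²/(8mL²) = 7.651×10^-19 J.
|ΔE| = |3² − 4²|·E_1 = 7·7.651×10^-19 J = 5.36×10^-18 J.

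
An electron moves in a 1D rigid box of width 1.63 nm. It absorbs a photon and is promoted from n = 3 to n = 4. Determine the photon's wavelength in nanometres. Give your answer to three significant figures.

E_1 = h²/(8m_eL²) = 2.268×10^-20 J, so ΔE = (4² − 3²)E_1 = 1.588×10^-19 J.
λ = hc/ΔE = (6.626×10^-34·2.998×10^8)/1.588×10^-19 = 1.25×10^-6 m = 1.25×10^3 nm.

λ = 1.25×10^3 nm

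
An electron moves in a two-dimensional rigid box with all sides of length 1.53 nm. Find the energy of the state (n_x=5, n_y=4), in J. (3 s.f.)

E = 1.06×10^-18 J

For a 2D rectangular well E = (h²/8m_e)·Σ n_i²/L_i² = (6.626×10^-34)²/(8·9.109×10^-31) · [5²/(1.53 nm)² + 4²/(1.53 nm)²].
Evaluating gives E = 1.06×10^-18 J.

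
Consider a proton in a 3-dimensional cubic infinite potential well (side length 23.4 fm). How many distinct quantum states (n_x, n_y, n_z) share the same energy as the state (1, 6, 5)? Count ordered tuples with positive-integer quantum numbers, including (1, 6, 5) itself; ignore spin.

degeneracy = 12

The level has n_x² + n_y² + n_z² = 62. The ordered positive-integer solutions are (1, 5, 6), (1, 6, 5), (2, 3, 7), (2, 7, 3), (3, 2, 7), (3, 7, 2), (5, 1, 6), (5, 6, 1), (6, 1, 5), (6, 5, 1), (7, 2, 3), (7, 3, 2).
That gives 12 states.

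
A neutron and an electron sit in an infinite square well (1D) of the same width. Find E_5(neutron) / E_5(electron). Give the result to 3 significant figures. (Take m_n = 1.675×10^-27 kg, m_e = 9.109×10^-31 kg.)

E_n ∝ 1/m at fixed n and L, so the ratio is m_e/m_n = 9.109×10^-31/1.675×10^-27 = 5.44×10^-4.

5.44×10^-4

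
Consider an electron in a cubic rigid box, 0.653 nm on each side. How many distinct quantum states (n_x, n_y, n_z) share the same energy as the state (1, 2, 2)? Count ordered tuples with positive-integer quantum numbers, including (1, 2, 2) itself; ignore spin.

The level has n_x² + n_y² + n_z² = 9. The ordered positive-integer solutions are (1, 2, 2), (2, 1, 2), (2, 2, 1).
That gives 3 states.

degeneracy = 3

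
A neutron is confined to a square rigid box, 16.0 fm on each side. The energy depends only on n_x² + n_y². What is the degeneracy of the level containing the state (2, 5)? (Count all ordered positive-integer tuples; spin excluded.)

degeneracy = 2

The level has n_x² + n_y² = 29. The ordered positive-integer solutions are (2, 5), (5, 2).
That gives 2 states.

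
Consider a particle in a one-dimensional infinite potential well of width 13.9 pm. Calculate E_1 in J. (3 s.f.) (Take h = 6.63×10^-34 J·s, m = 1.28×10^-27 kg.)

E_1 = 2.22×10^-19 J

For an infinite well E_n = n²h²/(8mL²), so E_1 = h²/(8mL²) = (6.63×10^-34)²/(8·1.28×10^-27·(1.39×10^-11 m)²) = 2.222×10^-19 J.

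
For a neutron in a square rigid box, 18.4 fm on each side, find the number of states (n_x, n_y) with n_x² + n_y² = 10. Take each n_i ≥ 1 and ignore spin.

degeneracy = 2

The level has n_x² + n_y² = 10. The ordered positive-integer solutions are (1, 3), (3, 1).
That gives 2 states.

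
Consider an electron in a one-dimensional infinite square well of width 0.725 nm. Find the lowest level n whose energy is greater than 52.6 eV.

n = 9

E_1 = h²/(8m_eL²) = 1.146×10^-19 J = 0.7154 eV.
Need n² > 52.6/0.7154 = 73.53, i.e. n > 8.575.
The smallest integer satisfying this is n = 9.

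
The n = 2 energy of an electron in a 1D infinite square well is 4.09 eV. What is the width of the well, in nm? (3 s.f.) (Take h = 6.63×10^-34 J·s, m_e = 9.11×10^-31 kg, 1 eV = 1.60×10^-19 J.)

From E_n = n²h²/(8m_eL²), L = n·h/√(8m_eE_n).
E_2 = 4.09 eV = 6.544×10^-19 J, so L = 2·6.63×10^-34/√(8·9.11×10^-31·6.544×10^-19) = 6.07×10^-10 m = 0.607 nm.

L = 0.607 nm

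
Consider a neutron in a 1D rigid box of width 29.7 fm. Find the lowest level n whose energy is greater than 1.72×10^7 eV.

E_1 = h²/(8m_nL²) = 3.714×10^-14 J = 2.318×10^5 eV.
Need n² > 1.72×10^7/2.318×10^5 = 74.20, i.e. n > 8.614.
The smallest integer satisfying this is n = 9.

n = 9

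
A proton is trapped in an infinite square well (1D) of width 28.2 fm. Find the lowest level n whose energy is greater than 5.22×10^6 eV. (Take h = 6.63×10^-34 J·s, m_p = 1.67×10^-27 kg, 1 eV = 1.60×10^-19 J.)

n = 5

E_1 = h²/(8m_pL²) = 4.137×10^-14 J = 2.586×10^5 eV.
Need n² > 5.22×10^6/2.586×10^5 = 20.19, i.e. n > 4.493.
The smallest integer satisfying this is n = 5.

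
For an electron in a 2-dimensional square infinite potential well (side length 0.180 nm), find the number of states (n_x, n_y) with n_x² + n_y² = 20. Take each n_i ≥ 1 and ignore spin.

The level has n_x² + n_y² = 20. The ordered positive-integer solutions are (2, 4), (4, 2).
That gives 2 states.

degeneracy = 2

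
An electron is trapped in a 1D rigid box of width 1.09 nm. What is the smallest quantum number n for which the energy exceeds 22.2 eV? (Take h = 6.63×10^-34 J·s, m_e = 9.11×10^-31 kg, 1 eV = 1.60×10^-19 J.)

n = 9

E_1 = h²/(8m_eL²) = 5.077×10^-20 J = 0.3173 eV.
Need n² > 22.2/0.3173 = 69.97, i.e. n > 8.365.
The smallest integer satisfying this is n = 9.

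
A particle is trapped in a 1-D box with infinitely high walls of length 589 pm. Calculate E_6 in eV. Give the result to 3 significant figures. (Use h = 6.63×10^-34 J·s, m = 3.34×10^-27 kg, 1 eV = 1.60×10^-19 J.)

E_6 = 0.0107 eV

For an infinite well E_n = n²h²/(8mL²), so E_1 = h²/(8mL²) = (6.63×10^-34)²/(8·3.34×10^-27·(5.89×10^-10 m)²) = 4.742×10^-23 J.
Then E_6 = 6²·E_1 = 36·4.742×10^-23 J = 1.707×10^-21 J.
Converting, E_6 = 1.707×10^-21 J / (1.60×10^-19 J/eV) = 0.0107 eV.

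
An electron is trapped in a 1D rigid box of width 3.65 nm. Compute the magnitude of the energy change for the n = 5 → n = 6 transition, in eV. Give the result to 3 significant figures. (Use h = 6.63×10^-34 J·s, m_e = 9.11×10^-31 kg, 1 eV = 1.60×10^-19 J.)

|ΔE| = 0.311 eV

E_1 = h²/(8m_eL²) = 4.527×10^-21 J.
|ΔE| = |5² − 6²|·E_1 = 11·4.527×10^-21 J = 4.980×10^-20 J = 0.311 eV.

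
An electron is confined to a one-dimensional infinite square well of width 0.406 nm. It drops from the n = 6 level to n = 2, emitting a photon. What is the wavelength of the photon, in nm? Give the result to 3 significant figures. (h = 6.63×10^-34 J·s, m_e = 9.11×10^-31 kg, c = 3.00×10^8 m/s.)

λ = 17.0 nm

E_1 = h²/(8m_eL²) = 3.659×10^-19 J, so ΔE = (6² − 2²)E_1 = 1.171×10^-17 J.
λ = hc/ΔE = (6.63×10^-34·3.00×10^8)/1.171×10^-17 = 1.70×10^-8 m = 17.0 nm.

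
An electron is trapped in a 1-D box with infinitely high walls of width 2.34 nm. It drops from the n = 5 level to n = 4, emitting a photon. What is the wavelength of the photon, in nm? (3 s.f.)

λ = 2.01×10^3 nm

E_1 = h²/(8m_eL²) = 1.100×10^-20 J, so ΔE = (5² − 4²)E_1 = 9.900×10^-20 J.
λ = hc/ΔE = (6.626×10^-34·2.998×10^8)/9.900×10^-20 = 2.01×10^-6 m = 2.01×10^3 nm.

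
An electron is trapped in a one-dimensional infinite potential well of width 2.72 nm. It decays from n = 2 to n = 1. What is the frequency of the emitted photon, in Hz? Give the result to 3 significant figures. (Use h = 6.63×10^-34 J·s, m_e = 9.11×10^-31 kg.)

E_1 = h²/(8m_eL²) = 8.152×10^-21 J and ΔE = (2² − 1²)E_1 = 2.446×10^-20 J.
f = ΔE/h = 2.446×10^-20/6.63×10^-34 = 3.69×10^13 Hz.

f = 3.69×10^13 Hz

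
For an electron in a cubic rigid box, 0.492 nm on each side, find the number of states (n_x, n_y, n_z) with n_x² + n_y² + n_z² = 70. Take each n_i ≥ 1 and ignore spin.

The level has n_x² + n_y² + n_z² = 70. The ordered positive-integer solutions are (3, 5, 6), (3, 6, 5), (5, 3, 6), (5, 6, 3), (6, 3, 5), (6, 5, 3).
That gives 6 states.

degeneracy = 6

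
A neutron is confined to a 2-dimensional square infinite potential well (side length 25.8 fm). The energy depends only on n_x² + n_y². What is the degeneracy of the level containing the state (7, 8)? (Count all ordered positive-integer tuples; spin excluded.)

degeneracy = 2

The level has n_x² + n_y² = 113. The ordered positive-integer solutions are (7, 8), (8, 7).
That gives 2 states.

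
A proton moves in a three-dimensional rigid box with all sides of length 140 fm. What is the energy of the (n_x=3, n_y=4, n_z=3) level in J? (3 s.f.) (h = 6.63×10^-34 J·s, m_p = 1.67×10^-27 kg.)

For a 3D rectangular well E = (h²/8m_p)·Σ n_i²/L_i² = (6.63×10^-34)²/(8·1.67×10^-27) · [3²/(140 fm)² + 4²/(140 fm)² + 3²/(140 fm)²].
Evaluating gives E = 5.71×10^-14 J.

E = 5.71×10^-14 J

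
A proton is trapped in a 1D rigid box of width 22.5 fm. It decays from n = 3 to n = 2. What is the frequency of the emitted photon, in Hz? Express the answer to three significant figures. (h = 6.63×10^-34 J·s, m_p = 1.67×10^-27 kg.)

f = 4.90×10^20 Hz

E_1 = h²/(8m_pL²) = 6.499×10^-14 J and ΔE = (3² − 2²)E_1 = 3.249×10^-13 J.
f = ΔE/h = 3.249×10^-13/6.63×10^-34 = 4.90×10^20 Hz.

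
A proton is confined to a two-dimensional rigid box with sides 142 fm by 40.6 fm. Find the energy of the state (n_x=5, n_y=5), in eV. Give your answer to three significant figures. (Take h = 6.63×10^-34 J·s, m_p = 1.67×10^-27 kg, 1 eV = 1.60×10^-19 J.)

E = 3.37×10^6 eV

For a 2D rectangular well E = (h²/8m_p)·Σ n_i²/L_i² = (6.63×10^-34)²/(8·1.67×10^-27) · [5²/(142 fm)² + 5²/(40.6 fm)²].
Evaluating gives E = 5.398×10^-13 J = 3.37×10^6 eV.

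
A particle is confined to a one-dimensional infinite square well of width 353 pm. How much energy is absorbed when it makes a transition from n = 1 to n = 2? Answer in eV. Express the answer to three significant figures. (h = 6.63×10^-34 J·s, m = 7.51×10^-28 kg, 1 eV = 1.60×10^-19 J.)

E_1 = h²/(8mL²) = 5.871×10^-22 J.
|ΔE| = |1² − 2²|·E_1 = 3·5.871×10^-22 J = 1.761×10^-21 J = 0.0110 eV.

|ΔE| = 0.0110 eV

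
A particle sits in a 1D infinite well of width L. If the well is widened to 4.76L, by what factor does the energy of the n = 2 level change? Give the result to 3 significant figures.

E_n ∝ 1/L², so the energy scales by 1/4.76² = 0.0441.

0.0441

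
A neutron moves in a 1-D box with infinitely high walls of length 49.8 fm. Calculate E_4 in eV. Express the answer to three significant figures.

E_4 = 1.32×10^6 eV

For an infinite well E_n = n²h²/(8m_nL²), so E_1 = h²/(8m_nL²) = (6.626×10^-34)²/(8·1.675×10^-27·(4.98×10^-14 m)²) = 1.321×10^-14 J.
Then E_4 = 4²·E_1 = 16·1.321×10^-14 J = 2.114×10^-13 J.
Converting, E_4 = 2.114×10^-13 J / (1.602×10^-19 J/eV) = 1.32×10^6 eV.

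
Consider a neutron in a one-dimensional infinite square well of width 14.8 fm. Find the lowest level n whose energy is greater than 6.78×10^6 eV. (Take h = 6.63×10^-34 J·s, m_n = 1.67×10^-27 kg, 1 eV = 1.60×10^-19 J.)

n = 3

E_1 = h²/(8m_nL²) = 1.502×10^-13 J = 9.388×10^5 eV.
Need n² > 6.78×10^6/9.388×10^5 = 7.222, i.e. n > 2.687.
The smallest integer satisfying this is n = 3.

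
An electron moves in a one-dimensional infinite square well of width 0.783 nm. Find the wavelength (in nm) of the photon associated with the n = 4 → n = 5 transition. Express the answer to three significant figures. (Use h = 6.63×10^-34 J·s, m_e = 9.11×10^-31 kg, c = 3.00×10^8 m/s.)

E_1 = h²/(8m_eL²) = 9.838×10^-20 J, so ΔE = (5² − 4²)E_1 = 8.854×10^-19 J.
λ = hc/ΔE = (6.63×10^-34·3.00×10^8)/8.854×10^-19 = 2.25×10^-7 m = 225 nm.

λ = 225 nm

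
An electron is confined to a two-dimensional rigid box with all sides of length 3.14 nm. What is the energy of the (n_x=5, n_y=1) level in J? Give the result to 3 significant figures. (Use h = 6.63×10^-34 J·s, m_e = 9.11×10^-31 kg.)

E = 1.59×10^-19 J

For a 2D rectangular well E = (h²/8m_e)·Σ n_i²/L_i² = (6.63×10^-34)²/(8·9.11×10^-31) · [5²/(3.14 nm)² + 1²/(3.14 nm)²].
Evaluating gives E = 1.59×10^-19 J.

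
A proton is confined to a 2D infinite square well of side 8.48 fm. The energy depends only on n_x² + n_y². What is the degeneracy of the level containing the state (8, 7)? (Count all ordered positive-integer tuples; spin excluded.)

degeneracy = 2

The level has n_x² + n_y² = 113. The ordered positive-integer solutions are (7, 8), (8, 7).
That gives 2 states.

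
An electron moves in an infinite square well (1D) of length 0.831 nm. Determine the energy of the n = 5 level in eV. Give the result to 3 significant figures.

For an infinite well E_n = n²h²/(8m_eL²), so E_1 = h²/(8m_eL²) = (6.626×10^-34)²/(8·9.109×10^-31·(8.31×10^-10 m)²) = 8.724×10^-20 J.
Then E_5 = 5²·E_1 = 25·8.724×10^-20 J = 2.181×10^-18 J.
Converting, E_5 = 2.181×10^-18 J / (1.602×10^-19 J/eV) = 13.6 eV.

E_5 = 13.6 eV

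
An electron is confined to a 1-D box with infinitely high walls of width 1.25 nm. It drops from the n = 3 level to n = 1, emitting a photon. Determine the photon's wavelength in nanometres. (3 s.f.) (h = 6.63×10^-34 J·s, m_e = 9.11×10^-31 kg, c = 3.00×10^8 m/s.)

λ = 644 nm

E_1 = h²/(8m_eL²) = 3.860×10^-20 J, so ΔE = (3² − 1²)E_1 = 3.088×10^-19 J.
λ = hc/ΔE = (6.63×10^-34·3.00×10^8)/3.088×10^-19 = 6.44×10^-7 m = 644 nm.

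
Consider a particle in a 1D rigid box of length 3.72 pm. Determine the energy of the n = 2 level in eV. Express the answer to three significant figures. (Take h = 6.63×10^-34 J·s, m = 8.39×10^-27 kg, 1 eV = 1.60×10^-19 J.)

E_2 = 11.8 eV

For an infinite well E_n = n²h²/(8mL²), so E_1 = h²/(8mL²) = (6.63×10^-34)²/(8·8.39×10^-27·(3.72×10^-12 m)²) = 4.732×10^-19 J.
Then E_2 = 2²·E_1 = 4·4.732×10^-19 J = 1.893×10^-18 J.
Converting, E_2 = 1.893×10^-18 J / (1.60×10^-19 J/eV) = 11.8 eV.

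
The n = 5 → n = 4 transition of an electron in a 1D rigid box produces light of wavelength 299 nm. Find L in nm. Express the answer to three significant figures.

The photon carries ΔE = hc/λ = 6.626×10^-34·2.998×10^8/2.99×10^-7 m = 6.644×10^-19 J.
Since ΔE = (5² − 4²)E_1, E_1 = 7.382×10^-20 J, and L = h/√(8m_eE_1) = 9.03×10^-10 m = 0.903 nm.

L = 0.903 nm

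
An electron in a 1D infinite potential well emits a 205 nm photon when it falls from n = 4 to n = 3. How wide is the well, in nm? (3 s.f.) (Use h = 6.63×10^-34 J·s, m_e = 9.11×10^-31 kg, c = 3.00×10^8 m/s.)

The photon carries ΔE = hc/λ = 6.63×10^-34·3.00×10^8/2.05×10^-7 m = 9.702×10^-19 J.
Since ΔE = (4² − 3²)E_1, E_1 = 1.386×10^-19 J, and L = h/√(8m_eE_1) = 6.60×10^-10 m = 0.660 nm.

L = 0.660 nm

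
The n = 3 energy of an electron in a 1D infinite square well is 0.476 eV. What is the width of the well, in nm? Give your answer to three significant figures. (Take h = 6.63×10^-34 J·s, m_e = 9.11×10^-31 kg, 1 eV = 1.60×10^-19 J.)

From E_n = n²h²/(8m_eL²), L = n·h/√(8m_eE_n).
E_3 = 0.476 eV = 7.616×10^-20 J, so L = 3·6.63×10^-34/√(8·9.11×10^-31·7.616×10^-20) = 2.67×10^-9 m = 2.67 nm.

L = 2.67 nm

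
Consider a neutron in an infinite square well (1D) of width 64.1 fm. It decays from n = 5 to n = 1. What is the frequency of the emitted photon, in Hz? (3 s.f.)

E_1 = h²/(8m_nL²) = 7.974×10^-15 J and ΔE = (5² − 1²)E_1 = 1.914×10^-13 J.
f = ΔE/h = 1.914×10^-13/6.626×10^-34 = 2.89×10^20 Hz.

f = 2.89×10^20 Hz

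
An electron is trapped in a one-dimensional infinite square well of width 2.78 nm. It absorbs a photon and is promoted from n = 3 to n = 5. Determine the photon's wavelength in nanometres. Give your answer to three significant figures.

λ = 1.59×10^3 nm

E_1 = h²/(8m_eL²) = 7.796×10^-21 J, so ΔE = (5² − 3²)E_1 = 1.247×10^-19 J.
λ = hc/ΔE = (6.626×10^-34·2.998×10^8)/1.247×10^-19 = 1.59×10^-6 m = 1.59×10^3 nm.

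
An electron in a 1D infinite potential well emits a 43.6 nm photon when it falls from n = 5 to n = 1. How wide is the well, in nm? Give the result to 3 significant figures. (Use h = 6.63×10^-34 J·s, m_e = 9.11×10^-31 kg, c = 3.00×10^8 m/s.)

The photon carries ΔE = hc/λ = 6.63×10^-34·3.00×10^8/4.36×10^-8 m = 4.562×10^-18 J.
Since ΔE = (5² − 1²)E_1, E_1 = 1.901×10^-19 J, and L = h/√(8m_eE_1) = 5.63×10^-10 m = 0.563 nm.

L = 0.563 nm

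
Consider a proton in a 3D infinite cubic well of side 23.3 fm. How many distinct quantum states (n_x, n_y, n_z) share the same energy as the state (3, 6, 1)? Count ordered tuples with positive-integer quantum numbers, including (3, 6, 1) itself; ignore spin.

degeneracy = 6

The level has n_x² + n_y² + n_z² = 46. The ordered positive-integer solutions are (1, 3, 6), (1, 6, 3), (3, 1, 6), (3, 6, 1), (6, 1, 3), (6, 3, 1).
That gives 6 states.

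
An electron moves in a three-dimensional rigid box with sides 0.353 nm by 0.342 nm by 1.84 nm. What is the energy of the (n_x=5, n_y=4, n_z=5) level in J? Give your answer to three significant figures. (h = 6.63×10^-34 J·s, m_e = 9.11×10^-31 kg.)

For a 3D rectangular well E = (h²/8m_e)·Σ n_i²/L_i² = (6.63×10^-34)²/(8·9.11×10^-31) · [5²/(0.353 nm)² + 4²/(0.342 nm)² + 5²/(1.84 nm)²].
Evaluating gives E = 2.08×10^-17 J.

E = 2.08×10^-17 J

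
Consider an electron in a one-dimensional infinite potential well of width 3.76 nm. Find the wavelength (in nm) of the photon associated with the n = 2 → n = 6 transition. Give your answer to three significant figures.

E_1 = h²/(8m_eL²) = 4.262×10^-21 J, so ΔE = (6² − 2²)E_1 = 1.364×10^-19 J.
λ = hc/ΔE = (6.626×10^-34·2.998×10^8)/1.364×10^-19 = 1.46×10^-6 m = 1.46×10^3 nm.

λ = 1.46×10^3 nm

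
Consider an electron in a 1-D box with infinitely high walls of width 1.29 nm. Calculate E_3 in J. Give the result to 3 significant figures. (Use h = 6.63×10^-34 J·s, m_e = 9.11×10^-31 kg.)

E_3 = 3.26×10^-19 J

For an infinite well E_n = n²h²/(8m_eL²), so E_1 = h²/(8m_eL²) = (6.63×10^-34)²/(8·9.11×10^-31·(1.29×10^-9 m)²) = 3.624×10^-20 J.
Then E_3 = 3²·E_1 = 9·3.624×10^-20 J = 3.26×10^-19 J.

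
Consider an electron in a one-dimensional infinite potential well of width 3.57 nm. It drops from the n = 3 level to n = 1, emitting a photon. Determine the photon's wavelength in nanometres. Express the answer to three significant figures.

λ = 5.25×10^3 nm

E_1 = h²/(8m_eL²) = 4.727×10^-21 J, so ΔE = (3² − 1²)E_1 = 3.782×10^-20 J.
λ = hc/ΔE = (6.626×10^-34·2.998×10^8)/3.782×10^-20 = 5.25×10^-6 m = 5.25×10^3 nm.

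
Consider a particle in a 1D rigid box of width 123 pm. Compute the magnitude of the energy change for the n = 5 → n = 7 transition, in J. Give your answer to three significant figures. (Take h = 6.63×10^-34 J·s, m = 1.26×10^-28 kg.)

|ΔE| = 6.92×10^-19 J

E_1 = h²/(8mL²) = 2.882×10^-20 J.
|ΔE| = |5² − 7²|·E_1 = 24·2.882×10^-20 J = 6.92×10^-19 J.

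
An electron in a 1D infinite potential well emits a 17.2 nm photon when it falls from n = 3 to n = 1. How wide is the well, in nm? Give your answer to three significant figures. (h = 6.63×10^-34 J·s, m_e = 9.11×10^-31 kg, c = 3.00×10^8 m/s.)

The photon carries ΔE = hc/λ = 6.63×10^-34·3.00×10^8/1.72×10^-8 m = 1.156×10^-17 J.
Since ΔE = (3² − 1²)E_1, E_1 = 1.445×10^-18 J, and L = h/√(8m_eE_1) = 2.04×10^-10 m = 0.204 nm.

L = 0.204 nm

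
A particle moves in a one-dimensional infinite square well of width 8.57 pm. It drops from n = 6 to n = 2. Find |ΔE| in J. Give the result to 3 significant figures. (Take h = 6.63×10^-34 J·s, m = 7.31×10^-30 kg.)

E_1 = h²/(8mL²) = 1.023×10^-16 J.
|ΔE| = |6² − 2²|·E_1 = 32·1.023×10^-16 J = 3.27×10^-15 J.

|ΔE| = 3.27×10^-15 J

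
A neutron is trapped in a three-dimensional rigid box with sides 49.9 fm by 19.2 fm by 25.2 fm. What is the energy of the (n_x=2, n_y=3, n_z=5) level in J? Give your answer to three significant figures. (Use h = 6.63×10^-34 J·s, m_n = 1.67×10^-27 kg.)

For a 3D rectangular well E = (h²/8m_n)·Σ n_i²/L_i² = (6.63×10^-34)²/(8·1.67×10^-27) · [2²/(49.9 fm)² + 3²/(19.2 fm)² + 5²/(25.2 fm)²].
Evaluating gives E = 2.15×10^-12 J.

E = 2.15×10^-12 J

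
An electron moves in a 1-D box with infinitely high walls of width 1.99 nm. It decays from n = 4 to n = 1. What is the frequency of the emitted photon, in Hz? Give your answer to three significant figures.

E_1 = h²/(8m_eL²) = 1.521×10^-20 J and ΔE = (4² − 1²)E_1 = 2.282×10^-19 J.
f = ΔE/h = 2.282×10^-19/6.626×10^-34 = 3.44×10^14 Hz.

f = 3.44×10^14 Hz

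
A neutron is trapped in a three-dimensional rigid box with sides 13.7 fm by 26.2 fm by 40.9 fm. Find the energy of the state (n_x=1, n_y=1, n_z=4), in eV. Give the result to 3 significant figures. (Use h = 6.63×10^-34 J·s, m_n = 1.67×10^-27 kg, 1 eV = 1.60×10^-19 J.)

E = 3.36×10^6 eV

For a 3D rectangular well E = (h²/8m_n)·Σ n_i²/L_i² = (6.63×10^-34)²/(8·1.67×10^-27) · [1²/(13.7 fm)² + 1²/(26.2 fm)² + 4²/(40.9 fm)²].
Evaluating gives E = 5.379×10^-13 J = 3.36×10^6 eV.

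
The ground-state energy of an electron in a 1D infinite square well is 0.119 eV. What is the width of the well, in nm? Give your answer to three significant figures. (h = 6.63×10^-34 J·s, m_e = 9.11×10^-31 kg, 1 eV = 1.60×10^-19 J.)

L = 1.78 nm

From E_n = n²h²/(8m_eL²), L = n·h/√(8m_eE_n).
E_1 = 0.119 eV = 1.904×10^-20 J, so L = 1·6.63×10^-34/√(8·9.11×10^-31·1.904×10^-20) = 1.78×10^-9 m = 1.78 nm.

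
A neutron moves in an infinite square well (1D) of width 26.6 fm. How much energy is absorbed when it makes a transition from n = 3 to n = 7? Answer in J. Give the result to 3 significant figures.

|ΔE| = 1.85×10^-12 J

E_1 = h²/(8m_nL²) = 4.631×10^-14 J.
|ΔE| = |3² − 7²|·E_1 = 40·4.631×10^-14 J = 1.85×10^-12 J.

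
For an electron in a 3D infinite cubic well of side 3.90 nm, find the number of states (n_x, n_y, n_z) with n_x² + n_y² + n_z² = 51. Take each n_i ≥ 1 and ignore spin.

degeneracy = 6

The level has n_x² + n_y² + n_z² = 51. The ordered positive-integer solutions are (1, 1, 7), (1, 5, 5), (1, 7, 1), (5, 1, 5), (5, 5, 1), (7, 1, 1).
That gives 6 states.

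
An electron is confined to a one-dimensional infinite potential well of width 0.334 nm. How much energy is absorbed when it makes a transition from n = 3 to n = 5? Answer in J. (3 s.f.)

E_1 = h²/(8m_eL²) = 5.401×10^-19 J.
|ΔE| = |3² − 5²|·E_1 = 16·5.401×10^-19 J = 8.64×10^-18 J.

|ΔE| = 8.64×10^-18 J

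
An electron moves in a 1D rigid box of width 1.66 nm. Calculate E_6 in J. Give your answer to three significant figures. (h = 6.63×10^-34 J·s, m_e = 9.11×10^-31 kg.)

E_6 = 7.88×10^-19 J

For an infinite well E_n = n²h²/(8m_eL²), so E_1 = h²/(8m_eL²) = (6.63×10^-34)²/(8·9.11×10^-31·(1.66×10^-9 m)²) = 2.189×10^-20 J.
Then E_6 = 6²·E_1 = 36·2.189×10^-20 J = 7.88×10^-19 J.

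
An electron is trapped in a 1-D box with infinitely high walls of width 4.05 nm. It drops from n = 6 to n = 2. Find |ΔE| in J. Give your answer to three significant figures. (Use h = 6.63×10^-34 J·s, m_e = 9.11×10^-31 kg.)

|ΔE| = 1.18×10^-19 J

E_1 = h²/(8m_eL²) = 3.677×10^-21 J.
|ΔE| = |6² − 2²|·E_1 = 32·3.677×10^-21 J = 1.18×10^-19 J.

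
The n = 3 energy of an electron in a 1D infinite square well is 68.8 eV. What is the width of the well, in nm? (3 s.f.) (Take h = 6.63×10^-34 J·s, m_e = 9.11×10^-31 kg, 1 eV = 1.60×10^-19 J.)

From E_n = n²h²/(8m_eL²), L = n·h/√(8m_eE_n).
E_3 = 68.8 eV = 1.101×10^-17 J, so L = 3·6.63×10^-34/√(8·9.11×10^-31·1.101×10^-17) = 2.22×10^-10 m = 0.222 nm.

L = 0.222 nm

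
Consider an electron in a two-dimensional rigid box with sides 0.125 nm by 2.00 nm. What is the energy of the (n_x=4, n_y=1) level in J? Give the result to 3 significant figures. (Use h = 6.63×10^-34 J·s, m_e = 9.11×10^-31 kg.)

For a 2D rectangular well E = (h²/8m_e)·Σ n_i²/L_i² = (6.63×10^-34)²/(8·9.11×10^-31) · [4²/(0.125 nm)² + 1²/(2.00 nm)²].
Evaluating gives E = 6.18×10^-17 J.

E = 6.18×10^-17 J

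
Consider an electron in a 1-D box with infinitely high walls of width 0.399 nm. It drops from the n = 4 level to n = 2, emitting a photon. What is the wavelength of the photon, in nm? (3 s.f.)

λ = 43.7 nm

E_1 = h²/(8m_eL²) = 3.784×10^-19 J, so ΔE = (4² − 2²)E_1 = 4.541×10^-18 J.
λ = hc/ΔE = (6.626×10^-34·2.998×10^8)/4.541×10^-18 = 4.37×10^-8 m = 43.7 nm.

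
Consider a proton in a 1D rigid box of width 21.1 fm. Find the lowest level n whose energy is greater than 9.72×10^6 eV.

n = 5

E_1 = h²/(8m_pL²) = 7.368×10^-14 J = 4.599×10^5 eV.
Need n² > 9.72×10^6/4.599×10^5 = 21.14, i.e. n > 4.598.
The smallest integer satisfying this is n = 5.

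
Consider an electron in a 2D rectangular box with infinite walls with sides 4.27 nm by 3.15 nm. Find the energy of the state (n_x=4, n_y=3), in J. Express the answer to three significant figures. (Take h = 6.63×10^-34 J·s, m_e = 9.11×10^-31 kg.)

E = 1.08×10^-19 J

For a 2D rectangular well E = (h²/8m_e)·Σ n_i²/L_i² = (6.63×10^-34)²/(8·9.11×10^-31) · [4²/(4.27 nm)² + 3²/(3.15 nm)²].
Evaluating gives E = 1.08×10^-19 J.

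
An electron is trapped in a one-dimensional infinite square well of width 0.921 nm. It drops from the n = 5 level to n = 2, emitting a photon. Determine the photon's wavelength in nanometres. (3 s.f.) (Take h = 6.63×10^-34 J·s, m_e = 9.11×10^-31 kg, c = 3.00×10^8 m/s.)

λ = 133 nm

E_1 = h²/(8m_eL²) = 7.110×10^-20 J, so ΔE = (5² − 2²)E_1 = 1.493×10^-18 J.
λ = hc/ΔE = (6.63×10^-34·3.00×10^8)/1.493×10^-18 = 1.33×10^-7 m = 133 nm.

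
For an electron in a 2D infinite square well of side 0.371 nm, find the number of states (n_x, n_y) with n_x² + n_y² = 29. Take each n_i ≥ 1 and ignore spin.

The level has n_x² + n_y² = 29. The ordered positive-integer solutions are (2, 5), (5, 2).
That gives 2 states.

degeneracy = 2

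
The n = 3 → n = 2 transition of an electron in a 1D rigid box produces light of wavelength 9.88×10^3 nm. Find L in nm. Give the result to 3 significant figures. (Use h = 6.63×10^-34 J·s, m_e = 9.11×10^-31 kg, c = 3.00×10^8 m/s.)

The photon carries ΔE = hc/λ = 6.63×10^-34·3.00×10^8/9.88×10^-6 m = 2.013×10^-20 J.
Since ΔE = (3² − 2²)E_1, E_1 = 4.026×10^-21 J, and L = h/√(8m_eE_1) = 3.87×10^-9 m = 3.87 nm.

L = 3.87 nm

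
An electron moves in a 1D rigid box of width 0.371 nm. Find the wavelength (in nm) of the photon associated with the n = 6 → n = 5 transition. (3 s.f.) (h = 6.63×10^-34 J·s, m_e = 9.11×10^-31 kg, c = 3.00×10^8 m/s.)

λ = 41.3 nm

E_1 = h²/(8m_eL²) = 4.382×10^-19 J, so ΔE = (6² − 5²)E_1 = 4.820×10^-18 J.
λ = hc/ΔE = (6.63×10^-34·3.00×10^8)/4.820×10^-18 = 4.13×10^-8 m = 41.3 nm.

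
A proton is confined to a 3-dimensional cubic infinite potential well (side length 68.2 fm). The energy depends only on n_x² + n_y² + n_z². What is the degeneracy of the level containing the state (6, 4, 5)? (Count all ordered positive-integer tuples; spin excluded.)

degeneracy = 12

The level has n_x² + n_y² + n_z² = 77. The ordered positive-integer solutions are (2, 3, 8), (2, 8, 3), (3, 2, 8), (3, 8, 2), (4, 5, 6), (4, 6, 5), (5, 4, 6), (5, 6, 4), (6, 4, 5), (6, 5, 4), (8, 2, 3), (8, 3, 2).
That gives 12 states.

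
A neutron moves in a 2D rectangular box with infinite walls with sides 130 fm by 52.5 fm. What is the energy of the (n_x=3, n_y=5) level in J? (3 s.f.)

For a 2D rectangular well E = (h²/8m_n)·Σ n_i²/L_i² = (6.626×10^-34)²/(8·1.675×10^-27) · [3²/(130 fm)² + 5²/(52.5 fm)²].
Evaluating gives E = 3.15×10^-13 J.

E = 3.15×10^-13 J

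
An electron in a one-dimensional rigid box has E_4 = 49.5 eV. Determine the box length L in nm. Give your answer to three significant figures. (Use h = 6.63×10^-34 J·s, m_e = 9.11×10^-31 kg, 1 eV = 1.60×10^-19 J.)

L = 0.349 nm

From E_n = n²h²/(8m_eL²), L = n·h/√(8m_eE_n).
E_4 = 49.5 eV = 7.920×10^-18 J, so L = 4·6.63×10^-34/√(8·9.11×10^-31·7.920×10^-18) = 3.49×10^-10 m = 0.349 nm.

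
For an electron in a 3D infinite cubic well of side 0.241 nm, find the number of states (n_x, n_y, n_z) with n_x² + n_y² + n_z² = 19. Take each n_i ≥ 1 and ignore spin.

The level has n_x² + n_y² + n_z² = 19. The ordered positive-integer solutions are (1, 3, 3), (3, 1, 3), (3, 3, 1).
That gives 3 states.

degeneracy = 3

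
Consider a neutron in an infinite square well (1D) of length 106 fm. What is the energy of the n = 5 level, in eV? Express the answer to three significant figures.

E_5 = 4.55×10^5 eV

For an infinite well E_n = n²h²/(8m_nL²), so E_1 = h²/(8m_nL²) = (6.626×10^-34)²/(8·1.675×10^-27·(1.06×10^-13 m)²) = 2.916×10^-15 J.
Then E_5 = 5²·E_1 = 25·2.916×10^-15 J = 7.290×10^-14 J.
Converting, E_5 = 7.290×10^-14 J / (1.602×10^-19 J/eV) = 4.55×10^5 eV.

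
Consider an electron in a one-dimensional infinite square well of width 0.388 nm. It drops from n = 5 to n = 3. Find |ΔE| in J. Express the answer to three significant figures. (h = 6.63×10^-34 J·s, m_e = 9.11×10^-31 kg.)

E_1 = h²/(8m_eL²) = 4.006×10^-19 J.
|ΔE| = |5² − 3²|·E_1 = 16·4.006×10^-19 J = 6.41×10^-18 J.

|ΔE| = 6.41×10^-18 J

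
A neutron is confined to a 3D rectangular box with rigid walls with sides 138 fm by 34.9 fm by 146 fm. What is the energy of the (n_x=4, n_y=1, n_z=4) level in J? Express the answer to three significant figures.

E = 7.90×10^-14 J

For a 3D rectangular well E = (h²/8m_n)·Σ n_i²/L_i² = (6.626×10^-34)²/(8·1.675×10^-27) · [4²/(138 fm)² + 1²/(34.9 fm)² + 4²/(146 fm)²].
Evaluating gives E = 7.90×10^-14 J.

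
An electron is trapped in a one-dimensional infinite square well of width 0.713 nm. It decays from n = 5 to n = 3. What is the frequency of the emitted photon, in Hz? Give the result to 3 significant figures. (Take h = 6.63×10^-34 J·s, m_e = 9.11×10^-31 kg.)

f = 2.86×10^15 Hz

E_1 = h²/(8m_eL²) = 1.186×10^-19 J and ΔE = (5² − 3²)E_1 = 1.898×10^-18 J.
f = ΔE/h = 1.898×10^-18/6.63×10^-34 = 2.86×10^15 Hz.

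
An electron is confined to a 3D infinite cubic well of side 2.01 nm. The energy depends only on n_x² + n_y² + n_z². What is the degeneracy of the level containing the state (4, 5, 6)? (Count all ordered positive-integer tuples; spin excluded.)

degeneracy = 12

The level has n_x² + n_y² + n_z² = 77. The ordered positive-integer solutions are (2, 3, 8), (2, 8, 3), (3, 2, 8), (3, 8, 2), (4, 5, 6), (4, 6, 5), (5, 4, 6), (5, 6, 4), (6, 4, 5), (6, 5, 4), (8, 2, 3), (8, 3, 2).
That gives 12 states.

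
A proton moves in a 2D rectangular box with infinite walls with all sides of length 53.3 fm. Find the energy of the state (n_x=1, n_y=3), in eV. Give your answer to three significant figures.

E = 7.21×10^5 eV

For a 2D rectangular well E = (h²/8m_p)·Σ n_i²/L_i² = (6.626×10^-34)²/(8·1.673×10^-27) · [1²/(53.3 fm)² + 3²/(53.3 fm)²].
Evaluating gives E = 1.155×10^-13 J = 7.21×10^5 eV.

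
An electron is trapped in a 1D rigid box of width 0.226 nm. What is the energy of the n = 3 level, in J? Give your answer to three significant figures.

E_3 = 1.06×10^-17 J

For an infinite well E_n = n²h²/(8m_eL²), so E_1 = h²/(8m_eL²) = (6.626×10^-34)²/(8·9.109×10^-31·(2.26×10^-10 m)²) = 1.180×10^-18 J.
Then E_3 = 3²·E_1 = 9·1.180×10^-18 J = 1.06×10^-17 J.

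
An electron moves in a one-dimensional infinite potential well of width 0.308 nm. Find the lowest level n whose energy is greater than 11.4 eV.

n = 2

E_1 = h²/(8m_eL²) = 6.351×10^-19 J = 3.964 eV.
Need n² > 11.4/3.964 = 2.876, i.e. n > 1.696.
The smallest integer satisfying this is n = 2.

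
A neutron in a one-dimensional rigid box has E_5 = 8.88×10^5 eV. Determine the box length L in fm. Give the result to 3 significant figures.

L = 75.9 fm

From E_n = n²h²/(8m_nL²), L = n·h/√(8m_nE_n).
E_5 = 8.88×10^5 eV = 1.423×10^-13 J, so L = 5·6.626×10^-34/√(8·1.675×10^-27·1.423×10^-13) = 7.59×10^-14 m = 75.9 fm.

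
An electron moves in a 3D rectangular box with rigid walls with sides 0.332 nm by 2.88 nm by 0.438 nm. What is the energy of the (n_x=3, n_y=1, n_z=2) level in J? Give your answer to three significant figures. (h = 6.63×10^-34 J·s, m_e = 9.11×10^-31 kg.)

E = 6.19×10^-18 J

For a 3D rectangular well E = (h²/8m_e)·Σ n_i²/L_i² = (6.63×10^-34)²/(8·9.11×10^-31) · [3²/(0.332 nm)² + 1²/(2.88 nm)² + 2²/(0.438 nm)²].
Evaluating gives E = 6.19×10^-18 J.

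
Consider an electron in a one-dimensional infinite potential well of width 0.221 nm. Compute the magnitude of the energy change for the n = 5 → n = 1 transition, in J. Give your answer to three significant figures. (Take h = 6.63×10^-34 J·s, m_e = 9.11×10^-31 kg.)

E_1 = h²/(8m_eL²) = 1.235×10^-18 J.
|ΔE| = |5² − 1²|·E_1 = 24·1.235×10^-18 J = 2.96×10^-17 J.

|ΔE| = 2.96×10^-17 J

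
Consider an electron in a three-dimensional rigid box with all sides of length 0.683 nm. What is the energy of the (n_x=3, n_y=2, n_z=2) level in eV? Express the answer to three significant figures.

E = 13.7 eV

For a 3D rectangular well E = (h²/8m_e)·Σ n_i²/L_i² = (6.626×10^-34)²/(8·9.109×10^-31) · [3²/(0.683 nm)² + 2²/(0.683 nm)² + 2²/(0.683 nm)²].
Evaluating gives E = 2.196×10^-18 J = 13.7 eV.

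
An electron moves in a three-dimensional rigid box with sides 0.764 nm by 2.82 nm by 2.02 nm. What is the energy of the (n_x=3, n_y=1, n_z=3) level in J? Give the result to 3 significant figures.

E = 1.07×10^-18 J

For a 3D rectangular well E = (h²/8m_e)·Σ n_i²/L_i² = (6.626×10^-34)²/(8·9.109×10^-31) · [3²/(0.764 nm)² + 1²/(2.82 nm)² + 3²/(2.02 nm)²].
Evaluating gives E = 1.07×10^-18 J.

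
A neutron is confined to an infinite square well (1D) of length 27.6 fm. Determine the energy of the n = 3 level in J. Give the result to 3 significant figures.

For an infinite well E_n = n²h²/(8m_nL²), so E_1 = h²/(8m_nL²) = (6.626×10^-34)²/(8·1.675×10^-27·(2.76×10^-14 m)²) = 4.301×10^-14 J.
Then E_3 = 3²·E_1 = 9·4.301×10^-14 J = 3.87×10^-13 J.

E_3 = 3.87×10^-13 J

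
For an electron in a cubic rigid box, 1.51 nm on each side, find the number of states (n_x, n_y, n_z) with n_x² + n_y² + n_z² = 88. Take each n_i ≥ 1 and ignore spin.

The level has n_x² + n_y² + n_z² = 88. The ordered positive-integer solutions are (4, 6, 6), (6, 4, 6), (6, 6, 4).
That gives 3 states.

degeneracy = 3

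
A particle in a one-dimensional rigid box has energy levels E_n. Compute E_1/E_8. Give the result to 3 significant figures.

E_n ∝ n², so E_1/E_8 = 1²/8² = 1/64 = 0.0156.

0.0156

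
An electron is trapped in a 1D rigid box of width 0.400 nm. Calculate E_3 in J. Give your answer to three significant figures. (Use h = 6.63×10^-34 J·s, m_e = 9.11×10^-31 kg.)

For an infinite well E_n = n²h²/(8m_eL²), so E_1 = h²/(8m_eL²) = (6.63×10^-34)²/(8·9.11×10^-31·(4.00×10^-10 m)²) = 3.770×10^-19 J.
Then E_3 = 3²·E_1 = 9·3.770×10^-19 J = 3.39×10^-18 J.

E_3 = 3.39×10^-18 J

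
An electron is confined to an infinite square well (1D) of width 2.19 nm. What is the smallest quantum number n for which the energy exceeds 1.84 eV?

n = 5

E_1 = h²/(8m_eL²) = 1.256×10^-20 J = 0.07840 eV.
Need n² > 1.84/0.07840 = 23.47, i.e. n > 4.845.
The smallest integer satisfying this is n = 5.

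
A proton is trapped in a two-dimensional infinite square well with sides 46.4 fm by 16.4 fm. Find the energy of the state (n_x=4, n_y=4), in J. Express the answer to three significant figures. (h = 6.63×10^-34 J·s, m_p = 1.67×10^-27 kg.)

E = 2.20×10^-12 J

For a 2D rectangular well E = (h²/8m_p)·Σ n_i²/L_i² = (6.63×10^-34)²/(8·1.67×10^-27) · [4²/(46.4 fm)² + 4²/(16.4 fm)²].
Evaluating gives E = 2.20×10^-12 J.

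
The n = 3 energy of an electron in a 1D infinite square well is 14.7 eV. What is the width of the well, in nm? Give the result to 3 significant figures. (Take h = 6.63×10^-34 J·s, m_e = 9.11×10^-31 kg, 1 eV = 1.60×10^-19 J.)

L = 0.480 nm

From E_n = n²h²/(8m_eL²), L = n·h/√(8m_eE_n).
E_3 = 14.7 eV = 2.352×10^-18 J, so L = 3·6.63×10^-34/√(8·9.11×10^-31·2.352×10^-18) = 4.80×10^-10 m = 0.480 nm.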